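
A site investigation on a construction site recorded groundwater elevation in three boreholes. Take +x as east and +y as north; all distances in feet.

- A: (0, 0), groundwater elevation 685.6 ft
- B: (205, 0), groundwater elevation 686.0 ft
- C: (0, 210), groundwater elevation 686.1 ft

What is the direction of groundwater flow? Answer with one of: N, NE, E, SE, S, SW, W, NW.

∂h/∂x = (686.0 − 685.6) / (205 − 0) = +0.001951
∂h/∂y = (686.1 − 685.6) / (210 − 0) = +0.002381
Flow = −∇h = (-0.001951 east, -0.002381 north), which points southwest.

SW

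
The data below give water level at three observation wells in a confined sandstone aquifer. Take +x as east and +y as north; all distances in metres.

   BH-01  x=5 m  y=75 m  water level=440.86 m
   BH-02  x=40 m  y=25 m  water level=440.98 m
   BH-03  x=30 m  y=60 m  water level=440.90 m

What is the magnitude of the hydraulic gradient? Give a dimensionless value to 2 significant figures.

0.0022

With h = a·x + b·y + c and BH-01 as origin, the differences give:
  35·a + (-50)·b = +0.12
  25·a + (-15)·b = +0.04
Eliminate b (×(-15) and ×(-50), subtract): 725·a = 0.200 → a = ∂h/∂x = +0.0002759
Back-substitute: b = ∂h/∂y = -0.002207.
|∇h| = √(0.0002759² + -0.002207²) = 0.002224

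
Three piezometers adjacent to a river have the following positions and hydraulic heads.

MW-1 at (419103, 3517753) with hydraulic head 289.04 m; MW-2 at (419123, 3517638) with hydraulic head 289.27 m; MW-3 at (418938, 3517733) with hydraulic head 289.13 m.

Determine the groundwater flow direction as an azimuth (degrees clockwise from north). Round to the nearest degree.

Three-point gradient (reference MW-1): Δ to MW-2 = (20, -115, +0.23), Δ to MW-3 = (-165, -20, +0.09).
∂h/∂x = -0.0002968, ∂h/∂y = -0.002052 (det = -19375).
Flow direction (−∇h) has components (+0.0002968 E, +0.002052 N).
Azimuth = atan2(E, N) = atan2(+0.0002968, +0.002052) = 8.2° ≈ 008°.

008°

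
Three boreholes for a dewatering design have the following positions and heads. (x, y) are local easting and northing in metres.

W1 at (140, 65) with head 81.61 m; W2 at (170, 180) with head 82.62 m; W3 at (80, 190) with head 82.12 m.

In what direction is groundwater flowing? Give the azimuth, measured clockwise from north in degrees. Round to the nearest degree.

Three-point gradient (reference W1): Δ to W2 = (30, 115, +1.01), Δ to W3 = (-60, 125, +0.51).
∂h/∂x = +0.006347, ∂h/∂y = +0.007127 (det = 10650).
Flow direction (−∇h) has components (-0.006347 E, -0.007127 N).
Azimuth = atan2(E, N) = atan2(-0.006347, -0.007127) = 221.7° ≈ 222°.

222°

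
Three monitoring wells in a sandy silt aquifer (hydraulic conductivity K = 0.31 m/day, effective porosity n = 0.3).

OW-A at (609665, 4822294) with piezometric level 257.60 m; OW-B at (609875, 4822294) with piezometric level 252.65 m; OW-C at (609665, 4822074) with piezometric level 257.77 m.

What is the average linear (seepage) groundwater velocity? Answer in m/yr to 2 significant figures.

∂h/∂x = (252.65 − 257.60) / (609875 − 609665) = -0.02357
∂h/∂y = (257.77 − 257.60) / (4822074 − 4822294) = -0.0007727
|∇h| = √(-0.02357² + -0.0007727²) = 0.02358
Seepage velocity v = K·i/n = 0.31 × 0.02358 / 0.3 = 0.02437 m/day = 8.901 m/yr.

8.9 m/yr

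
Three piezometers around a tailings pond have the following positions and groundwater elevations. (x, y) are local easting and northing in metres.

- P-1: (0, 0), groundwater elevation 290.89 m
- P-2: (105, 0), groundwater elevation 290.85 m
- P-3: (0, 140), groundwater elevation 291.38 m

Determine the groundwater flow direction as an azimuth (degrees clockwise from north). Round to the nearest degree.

∂h/∂x = (290.85 − 290.89) / (105 − 0) = -0.0003810
∂h/∂y = (291.38 − 290.89) / (140 − 0) = +0.003500
Flow direction (−∇h) has components (+0.0003810 E, -0.003500 N).
Azimuth = atan2(E, N) = atan2(+0.0003810, -0.003500) = 173.8° ≈ 174°.

174°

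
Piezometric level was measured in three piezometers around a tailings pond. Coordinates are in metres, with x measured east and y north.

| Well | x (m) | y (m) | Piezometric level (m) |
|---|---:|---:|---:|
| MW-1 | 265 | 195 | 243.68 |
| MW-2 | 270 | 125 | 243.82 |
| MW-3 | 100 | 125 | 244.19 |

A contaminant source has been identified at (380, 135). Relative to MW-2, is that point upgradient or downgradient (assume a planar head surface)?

With h = a·x + b·y + c and MW-1 as origin, the differences give:
  5·a + (-70)·b = +0.14
  (-165)·a + (-70)·b = +0.51
Eliminate b (×(-70) and ×(-70), subtract): -11900·a = 25.900 → a = ∂h/∂x = -0.002176
Back-substitute: b = ∂h/∂y = -0.002155.
Head at (380, 135) = 243.68 + (-0.002176)·(115) + (-0.002155)·(-60) = 243.56 m.
That is lower than the 243.82 m at MW-2, so the point is downgradient.

downgradient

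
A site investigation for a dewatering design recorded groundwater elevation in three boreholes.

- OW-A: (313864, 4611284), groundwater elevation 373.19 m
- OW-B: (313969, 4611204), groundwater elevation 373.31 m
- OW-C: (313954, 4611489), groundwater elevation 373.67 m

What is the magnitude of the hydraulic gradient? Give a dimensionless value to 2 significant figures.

0.0026

Differences from OW-A: to OW-B (Δx, Δy, Δh) = (105, -80, +0.12); to OW-C = (90, 205, +0.48).
Solve a·Δx + b·Δy = Δh: det = 105·205 − 90·(-80) = 28725.
∂h/∂x = [(+0.12)·205 − (+0.48)·(-80)] / 28725 = +0.002193
∂h/∂y = [105·(+0.48) − 90·(+0.12)] / 28725 = +0.001379
|∇h| = √(0.002193² + 0.001379²) = 0.002591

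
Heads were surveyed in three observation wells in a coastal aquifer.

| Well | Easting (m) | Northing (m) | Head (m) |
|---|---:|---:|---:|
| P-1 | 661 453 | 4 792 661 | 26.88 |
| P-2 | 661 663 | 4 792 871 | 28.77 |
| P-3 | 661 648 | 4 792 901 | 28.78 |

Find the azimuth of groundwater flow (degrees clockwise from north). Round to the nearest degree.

With h = a·x + b·y + c and P-1 as origin, the differences give:
  210·a + 210·b = +1.89
  195·a + 240·b = +1.90
Eliminate b (×240 and ×210, subtract): 9450·a = 54.600 → a = ∂h/∂x = +0.005778
Back-substitute: b = ∂h/∂y = +0.003222.
Flow direction (−∇h) has components (-0.005778 E, -0.003222 N).
Azimuth = atan2(E, N) = atan2(-0.005778, -0.003222) = 240.9° ≈ 241°.

241°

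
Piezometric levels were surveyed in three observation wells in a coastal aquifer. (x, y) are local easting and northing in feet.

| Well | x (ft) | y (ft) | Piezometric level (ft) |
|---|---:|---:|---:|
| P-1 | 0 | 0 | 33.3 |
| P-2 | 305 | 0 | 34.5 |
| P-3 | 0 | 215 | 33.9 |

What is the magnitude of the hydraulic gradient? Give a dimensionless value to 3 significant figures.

0.00482

∂h/∂x = (34.5 − 33.3) / (305 − 0) = +0.003934
∂h/∂y = (33.9 − 33.3) / (215 − 0) = +0.002791
|∇h| = √(0.003934² + 0.002791²) = 0.004823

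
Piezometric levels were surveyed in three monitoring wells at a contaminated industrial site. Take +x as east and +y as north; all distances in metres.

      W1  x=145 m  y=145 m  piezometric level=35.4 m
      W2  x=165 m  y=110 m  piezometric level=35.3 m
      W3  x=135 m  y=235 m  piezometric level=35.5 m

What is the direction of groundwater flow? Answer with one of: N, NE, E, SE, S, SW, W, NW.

E

Differences from W1: to W2 (Δx, Δy, Δh) = (20, -35, -0.1); to W3 = (-10, 90, +0.1).
Determinant of the coordinate differences = 20·90 − (-10)·(-35) = 1450.
∂h/∂x = [(-0.1)·90 − (+0.1)·(-35)] / 1450 = -0.003793
∂h/∂y = [20·(+0.1) − (-10)·(-0.1)] / 1450 = +0.0006897
Flow = −∇h = (+0.003793 east, -0.0006897 north), which points east.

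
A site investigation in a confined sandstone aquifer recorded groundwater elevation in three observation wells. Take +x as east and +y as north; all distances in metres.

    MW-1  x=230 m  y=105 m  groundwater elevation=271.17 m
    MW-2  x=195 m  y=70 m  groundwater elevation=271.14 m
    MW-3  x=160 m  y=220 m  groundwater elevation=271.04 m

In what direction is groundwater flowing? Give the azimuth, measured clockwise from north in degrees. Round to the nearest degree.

Three-point gradient (reference MW-1): Δ to MW-2 = (-35, -35, -0.03), Δ to MW-3 = (-70, 115, -0.13).
∂h/∂x = +0.001236, ∂h/∂y = -0.0003784 (det = -6475).
Flow direction (−∇h) has components (-0.001236 E, +0.0003784 N).
Azimuth = atan2(E, N) = atan2(-0.001236, +0.0003784) = 287.0° ≈ 287°.

287°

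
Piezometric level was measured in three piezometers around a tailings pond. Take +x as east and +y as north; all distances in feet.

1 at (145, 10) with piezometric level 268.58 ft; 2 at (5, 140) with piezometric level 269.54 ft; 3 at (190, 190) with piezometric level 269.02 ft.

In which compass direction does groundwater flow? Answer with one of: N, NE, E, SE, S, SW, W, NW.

SE

With h = a·x + b·y + c and 1 as origin, the differences give:
  (-140)·a + 130·b = +0.96
  45·a + 180·b = +0.44
Eliminate b (×180 and ×130, subtract): -31050·a = 115.600 → a = ∂h/∂x = -0.003723
Back-substitute: b = ∂h/∂y = +0.003375.
Flow = −∇h = (+0.003723 east, -0.003375 north), which points southeast.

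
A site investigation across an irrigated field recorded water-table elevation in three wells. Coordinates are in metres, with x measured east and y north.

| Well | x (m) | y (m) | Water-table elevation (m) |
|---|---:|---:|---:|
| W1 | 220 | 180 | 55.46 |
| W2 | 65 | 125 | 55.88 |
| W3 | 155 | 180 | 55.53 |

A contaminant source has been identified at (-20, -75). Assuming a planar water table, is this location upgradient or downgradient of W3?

upgradient

Three-point gradient (reference W1): Δ to W2 = (-155, -55, +0.42), Δ to W3 = (-65, 0, +0.07).
∂h/∂x = -0.001077, ∂h/∂y = -0.004601 (det = -3575).
Head at (-20, -75) = 55.46 + (-0.001077)·(-240) + (-0.004601)·(-255) = 56.89 m.
That is higher than the 55.53 m at W3, so the point is upgradient.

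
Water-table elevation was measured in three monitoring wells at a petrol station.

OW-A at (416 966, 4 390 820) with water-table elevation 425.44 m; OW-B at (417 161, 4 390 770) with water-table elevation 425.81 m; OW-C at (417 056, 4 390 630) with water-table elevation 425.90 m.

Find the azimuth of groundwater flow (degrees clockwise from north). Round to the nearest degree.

320°

Three-point gradient (reference OW-A): Δ to OW-B = (195, -50, +0.37), Δ to OW-C = (90, -190, +0.46).
∂h/∂x = +0.001453, ∂h/∂y = -0.001733 (det = -32550).
Flow direction (−∇h) has components (-0.001453 E, +0.001733 N).
Azimuth = atan2(E, N) = atan2(-0.001453, +0.001733) = 320.0° ≈ 320°.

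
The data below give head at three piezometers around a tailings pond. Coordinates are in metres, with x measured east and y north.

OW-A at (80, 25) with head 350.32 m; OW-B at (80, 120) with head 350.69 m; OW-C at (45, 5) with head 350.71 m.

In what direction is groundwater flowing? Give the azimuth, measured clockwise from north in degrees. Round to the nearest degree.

Differences from OW-A: to OW-B (Δx, Δy, Δh) = (0, 95, +0.37); to OW-C = (-35, -20, +0.39).
Determinant of the coordinate differences = 0·(-20) − (-35)·95 = 3325.
∂h/∂x = [(+0.37)·(-20) − (+0.39)·95] / 3325 = -0.01337
∂h/∂y = [0·(+0.39) − (-35)·(+0.37)] / 3325 = +0.003895
Flow direction (−∇h) has components (+0.01337 E, -0.003895 N).
Azimuth = atan2(E, N) = atan2(+0.01337, -0.003895) = 106.2° ≈ 106°.

106°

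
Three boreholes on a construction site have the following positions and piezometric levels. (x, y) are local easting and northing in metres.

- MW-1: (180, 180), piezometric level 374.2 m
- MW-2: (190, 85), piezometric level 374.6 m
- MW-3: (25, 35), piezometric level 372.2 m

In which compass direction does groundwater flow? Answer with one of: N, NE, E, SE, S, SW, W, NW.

Taking MW-1 as reference: MW-2−MW-1 = (10, -95, +0.4); MW-3−MW-1 = (-155, -145, -2.0).
Solve a·Δx + b·Δy = Δh: det = 10·(-145) − (-155)·(-95) = -16175.
∂h/∂x = [(+0.4)·(-145) − (-2.0)·(-95)] / -16175 = +0.01533
∂h/∂y = [10·(-2.0) − (-155)·(+0.4)] / -16175 = -0.002597
Flow = −∇h = (-0.01533 east, +0.002597 north), which points west.

W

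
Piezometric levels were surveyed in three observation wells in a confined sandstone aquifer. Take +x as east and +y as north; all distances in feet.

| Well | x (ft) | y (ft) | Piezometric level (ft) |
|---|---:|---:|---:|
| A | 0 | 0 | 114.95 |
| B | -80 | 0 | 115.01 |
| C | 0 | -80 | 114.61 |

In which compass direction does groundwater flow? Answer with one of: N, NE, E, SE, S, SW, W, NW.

∂h/∂x = (115.01 − 114.95) / (-80 − 0) = -0.0007500
∂h/∂y = (114.61 − 114.95) / (-80 − 0) = +0.004250
Flow = −∇h = (+0.0007500 east, -0.004250 north), which points south.

S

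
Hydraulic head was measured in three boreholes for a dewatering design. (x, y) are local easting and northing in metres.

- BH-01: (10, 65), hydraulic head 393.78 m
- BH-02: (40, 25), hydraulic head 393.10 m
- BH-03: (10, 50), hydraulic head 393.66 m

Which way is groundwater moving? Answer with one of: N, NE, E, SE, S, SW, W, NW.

SE

Taking BH-01 as reference: BH-02−BH-01 = (30, -40, -0.68); BH-03−BH-01 = (0, -15, -0.12).
Determinant of the coordinate differences = 30·(-15) − 0·(-40) = -450.
∂h/∂x = [(-0.68)·(-15) − (-0.12)·(-40)] / -450 = -0.01200
∂h/∂y = [30·(-0.12) − 0·(-0.68)] / -450 = +0.008000
Flow = −∇h = (+0.01200 east, -0.008000 north), which points southeast.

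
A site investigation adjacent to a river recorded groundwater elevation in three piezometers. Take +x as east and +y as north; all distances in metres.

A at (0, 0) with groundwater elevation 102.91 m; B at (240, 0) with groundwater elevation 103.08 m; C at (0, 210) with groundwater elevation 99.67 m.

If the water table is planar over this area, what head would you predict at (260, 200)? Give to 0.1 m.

100.0 m

∂h/∂x = (103.08 − 102.91) / (240 − 0) = +0.0007083
∂h/∂y = (99.67 − 102.91) / (210 − 0) = -0.01543
h(260, 200) = 102.91 + (+0.0007083)·(260) + (-0.01543)·(200) = 102.91 +0.184 -3.086 = 100.008 m.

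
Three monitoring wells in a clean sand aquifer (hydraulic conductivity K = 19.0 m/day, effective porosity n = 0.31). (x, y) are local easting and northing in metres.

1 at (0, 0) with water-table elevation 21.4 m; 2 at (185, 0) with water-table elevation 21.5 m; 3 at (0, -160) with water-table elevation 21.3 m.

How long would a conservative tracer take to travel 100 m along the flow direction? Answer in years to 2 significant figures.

5.4 years

∂h/∂x = (21.5 − 21.4) / (185 − 0) = +0.0005405
∂h/∂y = (21.3 − 21.4) / (-160 − 0) = +0.0006250
|∇h| = √(0.0005405² + 0.0006250²) = 0.0008263
Seepage velocity v = K·i/n = 19.0 × 0.0008263 / 0.31 = 0.05064 m/day.
t = 100 / 0.05064 = 1975 days = 5.41 years.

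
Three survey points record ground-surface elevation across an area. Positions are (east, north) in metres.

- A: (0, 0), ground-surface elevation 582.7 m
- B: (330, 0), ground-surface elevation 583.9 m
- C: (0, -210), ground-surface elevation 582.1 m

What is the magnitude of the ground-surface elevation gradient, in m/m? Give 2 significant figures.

∂z/∂x = (583.9 − 582.7) / (330 − 0) = +0.003636
∂z/∂y = (582.1 − 582.7) / (-210 − 0) = +0.002857
|∇f| = √(0.003636² + 0.002857²) = 0.004624 m/m

0.0046 m/m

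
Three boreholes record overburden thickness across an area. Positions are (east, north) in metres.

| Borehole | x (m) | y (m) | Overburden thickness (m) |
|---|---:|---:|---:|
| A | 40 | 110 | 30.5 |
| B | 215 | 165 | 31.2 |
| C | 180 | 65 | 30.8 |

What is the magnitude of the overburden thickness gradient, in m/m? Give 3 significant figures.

Differences from A: to B (Δx, Δy, Δh) = (175, 55, +0.7); to C = (140, -45, +0.3).
Solve a·Δx + b·Δy = Δd: det = 175·(-45) − 140·55 = -15575.
∂d/∂x = [(+0.7)·(-45) − (+0.3)·55] / -15575 = +0.003082
∂d/∂y = [175·(+0.3) − 140·(+0.7)] / -15575 = +0.002921
|∇f| = √(0.003082² + 0.002921²) = 0.004246 m/m

0.00425 m/m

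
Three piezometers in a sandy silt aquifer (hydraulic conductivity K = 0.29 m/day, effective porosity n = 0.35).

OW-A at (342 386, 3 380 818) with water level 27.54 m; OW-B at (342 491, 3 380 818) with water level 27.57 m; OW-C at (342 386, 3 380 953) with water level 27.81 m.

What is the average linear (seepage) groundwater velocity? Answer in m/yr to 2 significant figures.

0.61 m/yr

∂h/∂x = (27.57 − 27.54) / (342491 − 342386) = +0.0002857
∂h/∂y = (27.81 − 27.54) / (3380953 − 3380818) = +0.002000
|∇h| = √(0.0002857² + 0.002000²) = 0.00202
Seepage velocity v = K·i/n = 0.29 × 0.00202 / 0.35 = 0.001674 m/day = 0.6114 m/yr.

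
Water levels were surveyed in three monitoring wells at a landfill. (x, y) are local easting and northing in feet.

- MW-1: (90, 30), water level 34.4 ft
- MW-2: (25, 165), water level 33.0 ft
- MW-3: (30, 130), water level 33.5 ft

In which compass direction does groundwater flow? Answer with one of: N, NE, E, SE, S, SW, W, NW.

Three-point gradient (reference MW-1): Δ to MW-2 = (-65, 135, -1.4), Δ to MW-3 = (-60, 100, -0.9).
∂h/∂x = -0.01156, ∂h/∂y = -0.01594 (det = 1600).
Flow = −∇h = (+0.01156 east, +0.01594 north), which points northeast.

NE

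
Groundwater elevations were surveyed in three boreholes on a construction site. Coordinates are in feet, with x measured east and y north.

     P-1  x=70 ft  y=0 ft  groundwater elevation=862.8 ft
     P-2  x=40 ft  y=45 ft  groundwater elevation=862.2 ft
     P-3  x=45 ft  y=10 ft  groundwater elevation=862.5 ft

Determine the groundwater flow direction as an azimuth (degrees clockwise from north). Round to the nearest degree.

With h = a·x + b·y + c and P-1 as origin, the differences give:
  (-30)·a + 45·b = -0.6
  (-25)·a + 10·b = -0.3
Eliminate b (×10 and ×45, subtract): 825·a = 7.50 → a = ∂h/∂x = +0.009091
Back-substitute: b = ∂h/∂y = -0.007273.
Flow direction (−∇h) has components (-0.009091 E, +0.007273 N).
Azimuth = atan2(E, N) = atan2(-0.009091, +0.007273) = 308.7° ≈ 309°.

309°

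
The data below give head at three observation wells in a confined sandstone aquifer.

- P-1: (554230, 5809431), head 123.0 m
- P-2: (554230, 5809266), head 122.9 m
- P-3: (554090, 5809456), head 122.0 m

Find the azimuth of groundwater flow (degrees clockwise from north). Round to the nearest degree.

265°

Three-point gradient (reference P-1): Δ to P-2 = (0, -165, -0.1), Δ to P-3 = (-140, 25, -1.0).
∂h/∂x = +0.007251, ∂h/∂y = +0.0006061 (det = -23100).
Flow direction (−∇h) has components (-0.007251 E, -0.0006061 N).
Azimuth = atan2(E, N) = atan2(-0.007251, -0.0006061) = 265.2° ≈ 265°.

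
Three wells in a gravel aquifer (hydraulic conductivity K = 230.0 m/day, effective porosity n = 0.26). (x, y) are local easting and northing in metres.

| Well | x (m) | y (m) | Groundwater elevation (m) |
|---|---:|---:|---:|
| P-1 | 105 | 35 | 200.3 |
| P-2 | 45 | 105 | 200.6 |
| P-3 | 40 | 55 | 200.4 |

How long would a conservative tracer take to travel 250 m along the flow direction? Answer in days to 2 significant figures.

Differences from P-1: to P-2 (Δx, Δy, Δh) = (-60, 70, +0.3); to P-3 = (-65, 20, +0.1).
Determinant of the coordinate differences = (-60)·20 − (-65)·70 = 3350.
∂h/∂x = [(+0.3)·20 − (+0.1)·70] / 3350 = -0.0002985
∂h/∂y = [(-60)·(+0.1) − (-65)·(+0.3)] / 3350 = +0.004030
|∇h| = √(-0.0002985² + 0.004030²) = 0.004041
Seepage velocity v = K·i/n = 230.0 × 0.004041 / 0.26 = 3.575 m/day.
t = 250 / 3.575 = 69.93 days.

70 days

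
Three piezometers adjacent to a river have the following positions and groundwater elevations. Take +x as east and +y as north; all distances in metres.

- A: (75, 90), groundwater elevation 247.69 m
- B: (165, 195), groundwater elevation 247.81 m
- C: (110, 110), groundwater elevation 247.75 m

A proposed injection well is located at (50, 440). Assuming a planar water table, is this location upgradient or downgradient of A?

downgradient

Differences from A: to B (Δx, Δy, Δh) = (90, 105, +0.12); to C = (35, 20, +0.06).
Solve a·Δx + b·Δy = Δh: det = 90·20 − 35·105 = -1875.
∂h/∂x = [(+0.12)·20 − (+0.06)·105] / -1875 = +0.002080
∂h/∂y = [90·(+0.06) − 35·(+0.12)] / -1875 = -0.0006400
Head at (50, 440) = 247.69 + (+0.002080)·(-25) + (-0.0006400)·(350) = 247.41 m.
That is lower than the 247.69 m at A, so the point is downgradient.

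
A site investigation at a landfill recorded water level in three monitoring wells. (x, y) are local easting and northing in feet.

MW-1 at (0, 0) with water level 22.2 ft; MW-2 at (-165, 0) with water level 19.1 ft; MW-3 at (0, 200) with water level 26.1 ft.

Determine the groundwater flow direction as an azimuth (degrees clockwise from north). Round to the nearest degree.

224°

∂h/∂x = (19.1 − 22.2) / (-165 − 0) = +0.01879
∂h/∂y = (26.1 − 22.2) / (200 − 0) = +0.01950
Flow direction (−∇h) has components (-0.01879 E, -0.01950 N).
Azimuth = atan2(E, N) = atan2(-0.01879, -0.01950) = 223.9° ≈ 224°.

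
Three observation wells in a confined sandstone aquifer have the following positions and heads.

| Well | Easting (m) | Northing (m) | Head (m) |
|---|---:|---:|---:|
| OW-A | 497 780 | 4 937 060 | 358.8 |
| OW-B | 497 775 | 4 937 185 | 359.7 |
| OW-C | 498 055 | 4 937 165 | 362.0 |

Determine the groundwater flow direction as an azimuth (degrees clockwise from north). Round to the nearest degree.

229°

Three-point gradient (reference OW-A): Δ to OW-B = (-5, 125, +0.9), Δ to OW-C = (275, 105, +3.2).
∂h/∂x = +0.008754, ∂h/∂y = +0.007550 (det = -34900).
Flow direction (−∇h) has components (-0.008754 E, -0.007550 N).
Azimuth = atan2(E, N) = atan2(-0.008754, -0.007550) = 229.2° ≈ 229°.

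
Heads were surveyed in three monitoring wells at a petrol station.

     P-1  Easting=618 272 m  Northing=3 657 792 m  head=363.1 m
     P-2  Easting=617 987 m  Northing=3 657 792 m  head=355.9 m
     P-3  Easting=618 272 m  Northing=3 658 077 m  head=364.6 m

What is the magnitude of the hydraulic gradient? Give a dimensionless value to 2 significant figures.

0.026

∂h/∂x = (355.9 − 363.1) / (617987 − 618272) = +0.02526
∂h/∂y = (364.6 − 363.1) / (3658077 − 3657792) = +0.005263
|∇h| = √(0.02526² + 0.005263²) = 0.0258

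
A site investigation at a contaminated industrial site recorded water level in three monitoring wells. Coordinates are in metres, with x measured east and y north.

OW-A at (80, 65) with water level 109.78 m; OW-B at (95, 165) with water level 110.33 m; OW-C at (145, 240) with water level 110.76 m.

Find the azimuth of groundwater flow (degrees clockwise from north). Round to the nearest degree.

185°

Differences from OW-A: to OW-B (Δx, Δy, Δh) = (15, 100, +0.55); to OW-C = (65, 175, +0.98).
Solve a·Δx + b·Δy = Δh: det = 15·175 − 65·100 = -3875.
∂h/∂x = [(+0.55)·175 − (+0.98)·100] / -3875 = +0.0004516
∂h/∂y = [15·(+0.98) − 65·(+0.55)] / -3875 = +0.005432
Flow direction (−∇h) has components (-0.0004516 E, -0.005432 N).
Azimuth = atan2(E, N) = atan2(-0.0004516, -0.005432) = 184.8° ≈ 185°.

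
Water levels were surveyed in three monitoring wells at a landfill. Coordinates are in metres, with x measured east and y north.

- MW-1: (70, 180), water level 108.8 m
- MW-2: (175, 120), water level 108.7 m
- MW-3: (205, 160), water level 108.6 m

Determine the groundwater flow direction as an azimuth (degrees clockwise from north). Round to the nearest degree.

Differences from MW-1: to MW-2 (Δx, Δy, Δh) = (105, -60, -0.1); to MW-3 = (135, -20, -0.2).
Determinant of the coordinate differences = 105·(-20) − 135·(-60) = 6000.
∂h/∂x = [(-0.1)·(-20) − (-0.2)·(-60)] / 6000 = -0.001667
∂h/∂y = [105·(-0.2) − 135·(-0.1)] / 6000 = -0.001250
Flow direction (−∇h) has components (+0.001667 E, +0.001250 N).
Azimuth = atan2(E, N) = atan2(+0.001667, +0.001250) = 53.1° ≈ 053°.

053°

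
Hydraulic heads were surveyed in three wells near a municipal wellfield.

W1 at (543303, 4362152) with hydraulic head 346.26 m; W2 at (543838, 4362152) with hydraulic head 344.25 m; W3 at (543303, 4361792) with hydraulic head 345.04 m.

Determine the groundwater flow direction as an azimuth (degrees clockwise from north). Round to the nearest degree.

∂h/∂x = (344.25 − 346.26) / (543838 − 543303) = -0.003757
∂h/∂y = (345.04 − 346.26) / (4361792 − 4362152) = +0.003389
Flow direction (−∇h) has components (+0.003757 E, -0.003389 N).
Azimuth = atan2(E, N) = atan2(+0.003757, -0.003389) = 132.1° ≈ 132°.

132°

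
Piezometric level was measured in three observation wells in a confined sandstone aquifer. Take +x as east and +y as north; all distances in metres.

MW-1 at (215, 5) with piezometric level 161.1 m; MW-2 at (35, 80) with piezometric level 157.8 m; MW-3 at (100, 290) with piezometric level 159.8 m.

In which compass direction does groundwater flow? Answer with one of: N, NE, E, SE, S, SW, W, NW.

Taking MW-1 as reference: MW-2−MW-1 = (-180, 75, -3.3); MW-3−MW-1 = (-115, 285, -1.3).
Solve a·Δx + b·Δy = Δh: det = (-180)·285 − (-115)·75 = -42675.
∂h/∂x = [(-3.3)·285 − (-1.3)·75] / -42675 = +0.01975
∂h/∂y = [(-180)·(-1.3) − (-115)·(-3.3)] / -42675 = +0.003409
Flow = −∇h = (-0.01975 east, -0.003409 north), which points west.

W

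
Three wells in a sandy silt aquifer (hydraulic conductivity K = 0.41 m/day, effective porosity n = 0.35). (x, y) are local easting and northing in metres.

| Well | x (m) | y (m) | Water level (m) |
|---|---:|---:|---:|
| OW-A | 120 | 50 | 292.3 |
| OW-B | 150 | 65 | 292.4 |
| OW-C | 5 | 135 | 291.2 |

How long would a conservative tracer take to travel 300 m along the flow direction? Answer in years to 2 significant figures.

Taking OW-A as reference: OW-B−OW-A = (30, 15, +0.1); OW-C−OW-A = (-115, 85, -1.1).
Solve a·Δx + b·Δy = Δh: det = 30·85 − (-115)·15 = 4275.
∂h/∂x = [(+0.1)·85 − (-1.1)·15] / 4275 = +0.005848
∂h/∂y = [30·(-1.1) − (-115)·(+0.1)] / 4275 = -0.005029
|∇h| = √(0.005848² + -0.005029²) = 0.007713
Seepage velocity v = K·i/n = 0.41 × 0.007713 / 0.35 = 0.009035 m/day.
t = 300 / 0.009035 = 3.32e+04 days = 90.9 years.

91 years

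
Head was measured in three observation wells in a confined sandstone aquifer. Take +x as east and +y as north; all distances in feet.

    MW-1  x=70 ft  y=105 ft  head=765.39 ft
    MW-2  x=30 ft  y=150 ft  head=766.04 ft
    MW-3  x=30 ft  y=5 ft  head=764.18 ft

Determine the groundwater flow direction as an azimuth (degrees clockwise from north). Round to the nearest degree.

172°

Differences from MW-1: to MW-2 (Δx, Δy, Δh) = (-40, 45, +0.65); to MW-3 = (-40, -100, -1.21).
Solve a·Δx + b·Δy = Δh: det = (-40)·(-100) − (-40)·45 = 5800.
∂h/∂x = [(+0.65)·(-100) − (-1.21)·45] / 5800 = -0.001819
∂h/∂y = [(-40)·(-1.21) − (-40)·(+0.65)] / 5800 = +0.01283
Flow direction (−∇h) has components (+0.001819 E, -0.01283 N).
Azimuth = atan2(E, N) = atan2(+0.001819, -0.01283) = 171.9° ≈ 172°.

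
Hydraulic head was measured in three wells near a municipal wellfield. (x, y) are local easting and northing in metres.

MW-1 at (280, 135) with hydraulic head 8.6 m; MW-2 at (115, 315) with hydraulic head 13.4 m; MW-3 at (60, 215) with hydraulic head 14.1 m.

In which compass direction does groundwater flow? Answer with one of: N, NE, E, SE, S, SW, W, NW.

E

With h = a·x + b·y + c and MW-1 as origin, the differences give:
  (-165)·a + 180·b = +4.8
  (-220)·a + 80·b = +5.5
Eliminate b (×80 and ×180, subtract): 26400·a = -606.00 → a = ∂h/∂x = -0.02295
Back-substitute: b = ∂h/∂y = +0.005625.
Flow = −∇h = (+0.02295 east, -0.005625 north), which points east.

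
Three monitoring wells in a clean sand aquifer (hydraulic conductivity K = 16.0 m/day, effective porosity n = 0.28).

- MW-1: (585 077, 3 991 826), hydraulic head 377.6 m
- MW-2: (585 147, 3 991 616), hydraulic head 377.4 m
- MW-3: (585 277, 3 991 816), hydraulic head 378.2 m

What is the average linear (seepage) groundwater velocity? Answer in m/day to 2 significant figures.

Differences from MW-1: to MW-2 (Δx, Δy, Δh) = (70, -210, -0.2); to MW-3 = (200, -10, +0.6).
Solve a·Δx + b·Δy = Δh: det = 70·(-10) − 200·(-210) = 41300.
∂h/∂x = [(-0.2)·(-10) − (+0.6)·(-210)] / 41300 = +0.003099
∂h/∂y = [70·(+0.6) − 200·(-0.2)] / 41300 = +0.001985
|∇h| = √(0.003099² + 0.001985²) = 0.00368
Seepage velocity v = K·i/n = 16.0 × 0.00368 / 0.28 = 0.2103 m/day.

0.21 m/day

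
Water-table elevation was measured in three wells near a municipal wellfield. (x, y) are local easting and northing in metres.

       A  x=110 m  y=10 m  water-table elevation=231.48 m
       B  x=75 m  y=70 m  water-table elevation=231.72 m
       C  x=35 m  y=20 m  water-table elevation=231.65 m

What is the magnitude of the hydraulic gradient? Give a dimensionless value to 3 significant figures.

Differences from A: to B (Δx, Δy, Δh) = (-35, 60, +0.24); to C = (-75, 10, +0.17).
Determinant of the coordinate differences = (-35)·10 − (-75)·60 = 4150.
∂h/∂x = [(+0.24)·10 − (+0.17)·60] / 4150 = -0.001880
∂h/∂y = [(-35)·(+0.17) − (-75)·(+0.24)] / 4150 = +0.002904
|∇h| = √(-0.001880² + 0.002904²) = 0.003459

0.00346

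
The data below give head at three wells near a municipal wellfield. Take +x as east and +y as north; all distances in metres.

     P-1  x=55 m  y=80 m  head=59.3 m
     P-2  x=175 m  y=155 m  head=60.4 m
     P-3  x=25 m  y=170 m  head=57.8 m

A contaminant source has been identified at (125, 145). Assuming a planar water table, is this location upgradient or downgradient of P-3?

upgradient

With h = a·x + b·y + c and P-1 as origin, the differences give:
  120·a + 75·b = +1.1
  (-30)·a + 90·b = -1.5
Eliminate b (×90 and ×75, subtract): 13050·a = 211.50 → a = ∂h/∂x = +0.01621
Back-substitute: b = ∂h/∂y = -0.01126.
Head at (125, 145) = 59.3 + (+0.01621)·(70) + (-0.01126)·(65) = 59.70 m.
That is higher than the 57.8 m at P-3, so the point is upgradient.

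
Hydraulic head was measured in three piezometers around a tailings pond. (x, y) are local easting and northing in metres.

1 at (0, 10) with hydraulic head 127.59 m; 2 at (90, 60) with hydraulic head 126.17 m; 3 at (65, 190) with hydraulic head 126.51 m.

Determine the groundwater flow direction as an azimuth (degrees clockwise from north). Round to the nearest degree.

089°

Taking 1 as reference: 2−1 = (90, 50, -1.42); 3−1 = (65, 180, -1.08).
Solve a·Δx + b·Δy = Δh: det = 90·180 − 65·50 = 12950.
∂h/∂x = [(-1.42)·180 − (-1.08)·50] / 12950 = -0.01557
∂h/∂y = [90·(-1.08) − 65·(-1.42)] / 12950 = -0.0003784
Flow direction (−∇h) has components (+0.01557 E, +0.0003784 N).
Azimuth = atan2(E, N) = atan2(+0.01557, +0.0003784) = 88.6° ≈ 089°.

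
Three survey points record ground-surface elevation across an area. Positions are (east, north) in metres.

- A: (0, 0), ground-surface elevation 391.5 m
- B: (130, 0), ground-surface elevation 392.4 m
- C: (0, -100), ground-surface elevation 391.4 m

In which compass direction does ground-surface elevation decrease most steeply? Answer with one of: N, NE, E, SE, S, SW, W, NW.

W

∂z/∂x = (392.4 − 391.5) / (130 − 0) = +0.006923
∂z/∂y = (391.4 − 391.5) / (-100 − 0) = +0.001000
Steepest decrease is along −∇f = (-0.006923 E, -0.001000 N) → west.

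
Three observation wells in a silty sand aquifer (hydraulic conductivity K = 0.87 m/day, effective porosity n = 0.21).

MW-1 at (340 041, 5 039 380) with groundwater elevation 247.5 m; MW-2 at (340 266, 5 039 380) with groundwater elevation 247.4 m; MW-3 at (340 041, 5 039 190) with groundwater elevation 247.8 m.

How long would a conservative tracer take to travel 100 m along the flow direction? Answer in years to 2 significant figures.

∂h/∂x = (247.4 − 247.5) / (340266 − 340041) = -0.0004444
∂h/∂y = (247.8 − 247.5) / (5039190 − 5039380) = -0.001579
|∇h| = √(-0.0004444² + -0.001579²) = 0.00164
Seepage velocity v = K·i/n = 0.87 × 0.00164 / 0.21 = 0.006794 m/day.
t = 100 / 0.006794 = 1.472e+04 days = 40.3 years.

40 years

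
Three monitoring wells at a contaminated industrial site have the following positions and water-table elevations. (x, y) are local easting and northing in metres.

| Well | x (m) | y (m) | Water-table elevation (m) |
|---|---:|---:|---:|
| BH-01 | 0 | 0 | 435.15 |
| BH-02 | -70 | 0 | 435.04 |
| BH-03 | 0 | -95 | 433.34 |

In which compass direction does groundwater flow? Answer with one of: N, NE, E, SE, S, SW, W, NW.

∂h/∂x = (435.04 − 435.15) / (-70 − 0) = +0.001571
∂h/∂y = (433.34 − 435.15) / (-95 − 0) = +0.01905
Flow = −∇h = (-0.001571 east, -0.01905 north), which points south.

S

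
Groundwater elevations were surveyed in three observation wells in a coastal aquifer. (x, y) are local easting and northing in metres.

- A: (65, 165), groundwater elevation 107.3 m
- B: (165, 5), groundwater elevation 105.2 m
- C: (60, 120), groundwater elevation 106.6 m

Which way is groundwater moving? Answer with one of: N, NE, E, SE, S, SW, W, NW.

Differences from A: to B (Δx, Δy, Δh) = (100, -160, -2.1); to C = (-5, -45, -0.7).
Determinant of the coordinate differences = 100·(-45) − (-5)·(-160) = -5300.
∂h/∂x = [(-2.1)·(-45) − (-0.7)·(-160)] / -5300 = +0.003302
∂h/∂y = [100·(-0.7) − (-5)·(-2.1)] / -5300 = +0.01519
Flow = −∇h = (-0.003302 east, -0.01519 north), which points south.

S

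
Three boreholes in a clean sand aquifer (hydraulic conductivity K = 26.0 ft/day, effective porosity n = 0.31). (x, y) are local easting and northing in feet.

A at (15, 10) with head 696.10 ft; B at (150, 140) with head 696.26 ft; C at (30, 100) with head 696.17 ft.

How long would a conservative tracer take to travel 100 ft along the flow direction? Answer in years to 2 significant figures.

Taking A as reference: B−A = (135, 130, +0.16); C−A = (15, 90, +0.07).
Determinant of the coordinate differences = 135·90 − 15·130 = 10200.
∂h/∂x = [(+0.16)·90 − (+0.07)·130] / 10200 = +0.0005196
∂h/∂y = [135·(+0.07) − 15·(+0.16)] / 10200 = +0.0006912
|∇h| = √(0.0005196² + 0.0006912²) = 0.0008647
Seepage velocity v = K·i/n = 26.0 × 0.0008647 / 0.31 = 0.07252 ft/day.
t = 100 / 0.07252 = 1379 days = 3.78 years.

3.8 years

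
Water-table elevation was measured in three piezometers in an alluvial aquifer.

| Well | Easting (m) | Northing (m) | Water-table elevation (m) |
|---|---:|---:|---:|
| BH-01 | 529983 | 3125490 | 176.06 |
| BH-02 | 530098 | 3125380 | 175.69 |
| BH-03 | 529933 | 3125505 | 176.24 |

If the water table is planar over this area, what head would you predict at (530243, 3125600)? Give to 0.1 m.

175.0 m

Taking BH-01 as reference: BH-02−BH-01 = (115, -110, -0.37); BH-03−BH-01 = (-50, 15, +0.18).
Solve a·Δx + b·Δy = Δh: det = 115·15 − (-50)·(-110) = -3775.
∂h/∂x = [(-0.37)·15 − (+0.18)·(-110)] / -3775 = -0.003775
∂h/∂y = [115·(+0.18) − (-50)·(-0.37)] / -3775 = -0.0005828
h(530243, 3125600) = 176.06 + (-0.003775)·(260) + (-0.0005828)·(110) = 176.06 -0.981 -0.064 = 175.014 m.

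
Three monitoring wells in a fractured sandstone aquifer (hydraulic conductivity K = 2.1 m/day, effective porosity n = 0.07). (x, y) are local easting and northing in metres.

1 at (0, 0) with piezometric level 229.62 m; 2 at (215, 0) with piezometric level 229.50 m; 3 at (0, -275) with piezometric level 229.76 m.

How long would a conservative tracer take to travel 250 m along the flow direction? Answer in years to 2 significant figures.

∂h/∂x = (229.50 − 229.62) / (215 − 0) = -0.0005581
∂h/∂y = (229.76 − 229.62) / (-275 − 0) = -0.0005091
|∇h| = √(-0.0005581² + -0.0005091²) = 0.0007554
Seepage velocity v = K·i/n = 2.1 × 0.0007554 / 0.07 = 0.02266 m/day.
t = 250 / 0.02266 = 1.103e+04 days = 30.2 years.

30 years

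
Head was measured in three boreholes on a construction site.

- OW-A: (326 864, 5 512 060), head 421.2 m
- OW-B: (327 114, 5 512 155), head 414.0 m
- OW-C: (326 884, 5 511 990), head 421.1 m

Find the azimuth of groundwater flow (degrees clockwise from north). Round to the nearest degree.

With h = a·x + b·y + c and OW-A as origin, the differences give:
  250·a + 95·b = -7.2
  20·a + (-70)·b = -0.1
Eliminate b (×(-70) and ×95, subtract): -19400·a = 513.50 → a = ∂h/∂x = -0.02647
Back-substitute: b = ∂h/∂y = -0.006134.
Flow direction (−∇h) has components (+0.02647 E, +0.006134 N).
Azimuth = atan2(E, N) = atan2(+0.02647, +0.006134) = 77.0° ≈ 077°.

077°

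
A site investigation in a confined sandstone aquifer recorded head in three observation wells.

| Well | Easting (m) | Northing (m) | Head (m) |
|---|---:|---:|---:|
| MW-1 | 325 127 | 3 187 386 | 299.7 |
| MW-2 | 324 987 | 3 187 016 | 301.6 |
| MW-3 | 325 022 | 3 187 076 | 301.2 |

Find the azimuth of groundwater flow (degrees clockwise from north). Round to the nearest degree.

Differences from MW-1: to MW-2 (Δx, Δy, Δh) = (-140, -370, +1.9); to MW-3 = (-105, -310, +1.5).
Determinant of the coordinate differences = (-140)·(-310) − (-105)·(-370) = 4550.
∂h/∂x = [(+1.9)·(-310) − (+1.5)·(-370)] / 4550 = -0.007473
∂h/∂y = [(-140)·(+1.5) − (-105)·(+1.9)] / 4550 = -0.002308
Flow direction (−∇h) has components (+0.007473 E, +0.002308 N).
Azimuth = atan2(E, N) = atan2(+0.007473, +0.002308) = 72.8° ≈ 073°.

073°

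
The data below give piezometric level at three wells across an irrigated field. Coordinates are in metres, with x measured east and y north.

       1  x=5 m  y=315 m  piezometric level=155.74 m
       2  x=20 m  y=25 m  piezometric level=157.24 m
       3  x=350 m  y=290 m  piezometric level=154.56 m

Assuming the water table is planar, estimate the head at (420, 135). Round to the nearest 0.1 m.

With h = a·x + b·y + c and 1 as origin, the differences give:
  15·a + (-290)·b = +1.50
  345·a + (-25)·b = -1.18
Eliminate b (×(-25) and ×(-290), subtract): 99675·a = -379.700 → a = ∂h/∂x = -0.003809
Back-substitute: b = ∂h/∂y = -0.005369.
h(420, 135) = 155.74 + (-0.003809)·(415) + (-0.005369)·(-180) = 155.74 -1.581 +0.967 = 155.126 m.

155.1 m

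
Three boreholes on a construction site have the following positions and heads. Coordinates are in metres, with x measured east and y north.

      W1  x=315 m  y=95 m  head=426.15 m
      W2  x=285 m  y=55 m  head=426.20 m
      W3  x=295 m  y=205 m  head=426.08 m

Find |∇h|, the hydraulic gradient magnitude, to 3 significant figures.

0.00100

Differences from W1: to W2 (Δx, Δy, Δh) = (-30, -40, +0.05); to W3 = (-20, 110, -0.07).
Solve a·Δx + b·Δy = Δh: det = (-30)·110 − (-20)·(-40) = -4100.
∂h/∂x = [(+0.05)·110 − (-0.07)·(-40)] / -4100 = -0.0006585
∂h/∂y = [(-30)·(-0.07) − (-20)·(+0.05)] / -4100 = -0.0007561
|∇h| = √(-0.0006585² + -0.0007561²) = 0.001003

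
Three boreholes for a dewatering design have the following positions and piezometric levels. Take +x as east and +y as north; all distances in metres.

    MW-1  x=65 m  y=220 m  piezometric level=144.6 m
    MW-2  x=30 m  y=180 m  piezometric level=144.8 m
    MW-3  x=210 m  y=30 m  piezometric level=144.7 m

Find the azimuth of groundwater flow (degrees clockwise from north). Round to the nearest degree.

046°

With h = a·x + b·y + c and MW-1 as origin, the differences give:
  (-35)·a + (-40)·b = +0.2
  145·a + (-190)·b = +0.1
Eliminate b (×(-190) and ×(-40), subtract): 12450·a = -34.00 → a = ∂h/∂x = -0.002731
Back-substitute: b = ∂h/∂y = -0.002610.
Flow direction (−∇h) has components (+0.002731 E, +0.002610 N).
Azimuth = atan2(E, N) = atan2(+0.002731, +0.002610) = 46.3° ≈ 046°.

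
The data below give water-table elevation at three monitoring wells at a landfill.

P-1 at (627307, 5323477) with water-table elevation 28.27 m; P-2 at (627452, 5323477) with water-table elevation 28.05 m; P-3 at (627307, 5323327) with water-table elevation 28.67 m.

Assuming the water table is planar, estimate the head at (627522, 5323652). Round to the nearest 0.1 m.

27.5 m

∂h/∂x = (28.05 − 28.27) / (627452 − 627307) = -0.001517
∂h/∂y = (28.67 − 28.27) / (5323327 − 5323477) = -0.002667
h(627522, 5323652) = 28.27 + (-0.001517)·(215) + (-0.002667)·(175) = 28.27 -0.326 -0.467 = 27.477 m.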